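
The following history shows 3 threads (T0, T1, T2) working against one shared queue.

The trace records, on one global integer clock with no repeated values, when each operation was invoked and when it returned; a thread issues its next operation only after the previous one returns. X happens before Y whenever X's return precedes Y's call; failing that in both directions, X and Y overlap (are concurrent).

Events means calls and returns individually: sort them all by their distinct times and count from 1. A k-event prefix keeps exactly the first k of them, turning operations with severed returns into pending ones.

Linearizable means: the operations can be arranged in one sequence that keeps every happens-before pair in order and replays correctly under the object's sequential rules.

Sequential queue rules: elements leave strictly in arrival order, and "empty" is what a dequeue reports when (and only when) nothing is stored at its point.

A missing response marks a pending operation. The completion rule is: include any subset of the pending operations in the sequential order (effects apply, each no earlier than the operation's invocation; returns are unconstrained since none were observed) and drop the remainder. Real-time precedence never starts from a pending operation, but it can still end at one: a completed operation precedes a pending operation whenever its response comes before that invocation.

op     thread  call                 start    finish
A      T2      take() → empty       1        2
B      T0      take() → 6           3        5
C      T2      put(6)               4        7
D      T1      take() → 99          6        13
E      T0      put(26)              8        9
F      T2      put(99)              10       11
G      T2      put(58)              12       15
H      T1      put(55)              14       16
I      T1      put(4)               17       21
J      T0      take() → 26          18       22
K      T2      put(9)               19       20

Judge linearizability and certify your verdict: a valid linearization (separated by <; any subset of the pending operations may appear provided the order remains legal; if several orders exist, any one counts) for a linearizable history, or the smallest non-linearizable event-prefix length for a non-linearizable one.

not linearizable — minimal violating prefix: 13 events

prefix check: 1..12 passes, 1..13 fails once D's time-13 response joins
the 6 completed operations admit 7 real-time orders; each fails the queue replay
every completion of the 1 pending operation (G) was checked; none linearizes
for example A, B, C, D, E, F (pending dropped) fails at step 2: B take() → 6 is not legal there
for example A, B, C, E, D, F (pending dropped) fails at step 2: B take() → 6 is not legal there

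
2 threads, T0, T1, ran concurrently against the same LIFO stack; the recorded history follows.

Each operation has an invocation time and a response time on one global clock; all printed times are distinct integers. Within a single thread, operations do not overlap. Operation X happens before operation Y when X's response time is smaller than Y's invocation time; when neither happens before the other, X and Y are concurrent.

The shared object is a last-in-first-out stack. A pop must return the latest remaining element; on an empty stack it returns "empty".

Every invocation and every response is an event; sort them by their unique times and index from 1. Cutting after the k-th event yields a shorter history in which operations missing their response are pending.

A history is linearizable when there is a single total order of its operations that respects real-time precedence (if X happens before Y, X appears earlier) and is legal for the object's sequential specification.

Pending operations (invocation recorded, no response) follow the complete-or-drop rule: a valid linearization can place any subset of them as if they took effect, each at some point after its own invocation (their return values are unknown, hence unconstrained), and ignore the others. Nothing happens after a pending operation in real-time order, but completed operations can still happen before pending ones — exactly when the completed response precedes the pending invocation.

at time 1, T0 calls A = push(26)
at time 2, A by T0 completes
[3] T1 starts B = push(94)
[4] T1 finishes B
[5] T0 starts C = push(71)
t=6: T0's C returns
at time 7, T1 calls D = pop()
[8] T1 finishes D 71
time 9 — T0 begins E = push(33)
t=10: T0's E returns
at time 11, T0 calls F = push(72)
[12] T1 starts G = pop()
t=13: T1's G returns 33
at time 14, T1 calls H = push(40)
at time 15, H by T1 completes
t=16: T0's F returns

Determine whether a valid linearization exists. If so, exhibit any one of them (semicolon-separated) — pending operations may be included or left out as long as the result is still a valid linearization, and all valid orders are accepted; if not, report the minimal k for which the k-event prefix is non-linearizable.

1. A push(26), leaving stack <26>
2. B push(94), leaving stack <26,94>
3. C push(71), leaving stack <26,94,71>
4. D pop() → 71, leaving stack <26,94>
5. E push(33), leaving stack <26,94,33>
6. G pop() → 33, leaving stack <26,94>
7. F push(72), leaving stack <26,94,72>
8. H push(40), leaving stack <26,94,72,40>

linearizable — witness: A; B; C; D; E; G; F; H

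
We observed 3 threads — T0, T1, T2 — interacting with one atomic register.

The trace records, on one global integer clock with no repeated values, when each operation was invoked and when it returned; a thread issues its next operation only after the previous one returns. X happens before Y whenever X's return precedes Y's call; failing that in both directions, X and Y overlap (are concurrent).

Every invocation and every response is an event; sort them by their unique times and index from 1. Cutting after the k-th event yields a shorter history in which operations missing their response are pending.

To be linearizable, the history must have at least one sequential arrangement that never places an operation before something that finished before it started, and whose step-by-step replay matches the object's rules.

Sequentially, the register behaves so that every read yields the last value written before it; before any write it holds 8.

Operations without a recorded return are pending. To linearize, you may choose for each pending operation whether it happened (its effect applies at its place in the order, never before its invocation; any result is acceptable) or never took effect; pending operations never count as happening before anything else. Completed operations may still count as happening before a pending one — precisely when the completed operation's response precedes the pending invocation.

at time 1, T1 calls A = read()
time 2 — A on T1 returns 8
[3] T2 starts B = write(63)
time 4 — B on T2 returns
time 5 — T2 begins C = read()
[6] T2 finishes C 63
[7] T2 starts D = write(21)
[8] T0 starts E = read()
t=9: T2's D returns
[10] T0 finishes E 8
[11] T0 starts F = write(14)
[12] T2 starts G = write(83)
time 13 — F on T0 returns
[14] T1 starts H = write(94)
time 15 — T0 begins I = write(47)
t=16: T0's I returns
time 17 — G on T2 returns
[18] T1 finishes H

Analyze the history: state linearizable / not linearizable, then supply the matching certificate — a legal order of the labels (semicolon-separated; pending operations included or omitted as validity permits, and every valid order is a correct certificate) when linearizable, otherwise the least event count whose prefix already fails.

already the first 10 events (up to E's response at time 10) admit no linearization; the first 9 still do
real-time-consistent orders of the 5 completed operations: 2 — all fail the atomic register replay
one such order, A, B, C, D, E, breaks at step 5 where E read() → 8 is illegal
one such order, A, B, C, E, D, breaks at step 4 where E read() → 8 is illegal

not linearizable — minimal violating prefix: 10 events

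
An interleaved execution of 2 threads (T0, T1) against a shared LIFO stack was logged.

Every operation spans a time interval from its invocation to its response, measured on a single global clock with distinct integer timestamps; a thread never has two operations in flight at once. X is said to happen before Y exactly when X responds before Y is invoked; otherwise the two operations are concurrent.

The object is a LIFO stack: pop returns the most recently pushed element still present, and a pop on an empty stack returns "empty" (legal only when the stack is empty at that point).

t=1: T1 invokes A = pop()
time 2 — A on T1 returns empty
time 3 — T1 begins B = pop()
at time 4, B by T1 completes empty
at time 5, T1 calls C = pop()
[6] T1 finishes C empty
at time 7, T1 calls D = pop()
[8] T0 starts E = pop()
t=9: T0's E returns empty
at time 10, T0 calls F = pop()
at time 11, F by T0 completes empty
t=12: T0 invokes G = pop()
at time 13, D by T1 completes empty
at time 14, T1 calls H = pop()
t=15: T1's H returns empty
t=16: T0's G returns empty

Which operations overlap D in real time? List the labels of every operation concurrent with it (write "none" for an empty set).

E, F, G

concurrent with D ([7,13]): every op whose interval crosses 7..13
A [1,2]: before
B [3,4]: before
C [5,6]: before
E [8,9]: concurrent
F [10,11]: concurrent
G [12,16]: concurrent
H [14,15]: after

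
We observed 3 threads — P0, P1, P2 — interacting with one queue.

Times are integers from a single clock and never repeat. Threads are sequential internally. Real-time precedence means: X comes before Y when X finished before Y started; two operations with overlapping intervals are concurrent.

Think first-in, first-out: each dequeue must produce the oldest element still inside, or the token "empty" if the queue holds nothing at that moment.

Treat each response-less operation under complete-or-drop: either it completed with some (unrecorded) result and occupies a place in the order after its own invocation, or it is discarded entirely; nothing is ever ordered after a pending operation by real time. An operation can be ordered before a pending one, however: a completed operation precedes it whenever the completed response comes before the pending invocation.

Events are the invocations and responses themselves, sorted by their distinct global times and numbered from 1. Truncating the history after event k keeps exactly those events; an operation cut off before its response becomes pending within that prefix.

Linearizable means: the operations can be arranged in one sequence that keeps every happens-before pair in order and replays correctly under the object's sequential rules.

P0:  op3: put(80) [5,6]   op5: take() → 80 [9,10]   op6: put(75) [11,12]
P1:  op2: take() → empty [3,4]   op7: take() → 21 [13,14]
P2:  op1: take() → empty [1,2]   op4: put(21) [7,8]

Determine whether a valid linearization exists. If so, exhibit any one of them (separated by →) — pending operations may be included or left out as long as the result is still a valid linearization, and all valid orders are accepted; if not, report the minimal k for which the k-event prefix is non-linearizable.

after step 1 (op1 take() → empty): queue <>
after step 2 (op2 take() → empty): queue <>
after step 3 (op3 put(80)): queue <80>
after step 4 (op4 put(21)): queue <80,21>
after step 5 (op5 take() → 80): queue <21>
after step 6 (op6 put(75)): queue <21,75>
after step 7 (op7 take() → 21): queue <75>

linearizable — witness: op1 → op2 → op3 → op4 → op5 → op6 → op7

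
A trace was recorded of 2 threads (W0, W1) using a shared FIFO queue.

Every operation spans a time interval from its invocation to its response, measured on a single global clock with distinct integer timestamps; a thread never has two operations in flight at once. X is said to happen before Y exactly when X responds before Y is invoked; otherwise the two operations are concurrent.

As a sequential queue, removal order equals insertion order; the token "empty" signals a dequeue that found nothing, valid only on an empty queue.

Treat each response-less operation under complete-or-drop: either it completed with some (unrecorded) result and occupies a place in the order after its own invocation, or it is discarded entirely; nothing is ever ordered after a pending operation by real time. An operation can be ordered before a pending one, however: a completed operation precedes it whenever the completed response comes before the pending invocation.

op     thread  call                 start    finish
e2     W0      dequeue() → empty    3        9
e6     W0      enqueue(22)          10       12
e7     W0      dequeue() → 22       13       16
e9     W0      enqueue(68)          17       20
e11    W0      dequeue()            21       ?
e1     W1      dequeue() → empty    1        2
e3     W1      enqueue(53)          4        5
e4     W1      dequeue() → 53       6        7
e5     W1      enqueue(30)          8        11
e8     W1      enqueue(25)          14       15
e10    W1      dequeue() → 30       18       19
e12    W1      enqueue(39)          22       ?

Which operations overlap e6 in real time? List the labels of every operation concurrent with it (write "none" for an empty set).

e5

concurrent with e6 ([10,12]): every op whose interval crosses 10..12
e1 [1,2]: before
e2 [3,9]: before
e3 [4,5]: before
e4 [6,7]: before
e5 [8,11]: concurrent
e7 [13,16]: after
e8 [14,15]: after
e9 [17,20]: after
e10 [18,19]: after
e11 [21,…): after
e12 [22,…): after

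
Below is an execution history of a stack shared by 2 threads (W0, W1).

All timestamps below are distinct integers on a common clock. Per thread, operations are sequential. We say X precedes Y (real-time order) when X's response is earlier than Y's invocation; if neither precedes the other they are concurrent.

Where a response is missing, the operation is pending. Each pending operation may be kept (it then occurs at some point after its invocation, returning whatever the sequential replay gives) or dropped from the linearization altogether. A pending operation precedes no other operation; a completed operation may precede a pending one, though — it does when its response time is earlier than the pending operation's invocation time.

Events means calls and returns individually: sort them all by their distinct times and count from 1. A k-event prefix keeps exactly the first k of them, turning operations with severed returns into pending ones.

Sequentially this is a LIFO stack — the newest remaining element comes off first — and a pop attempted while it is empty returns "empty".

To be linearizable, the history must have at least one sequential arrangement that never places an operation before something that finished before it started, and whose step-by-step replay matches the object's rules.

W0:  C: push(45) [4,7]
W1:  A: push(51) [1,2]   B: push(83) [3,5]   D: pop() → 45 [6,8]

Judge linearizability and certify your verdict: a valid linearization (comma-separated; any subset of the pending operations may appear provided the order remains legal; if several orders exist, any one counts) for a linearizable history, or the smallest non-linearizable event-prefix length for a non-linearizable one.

linearizable — witness: A, B, C, D

step 1: A push(51) — stack <51>
step 2: B push(83) — stack <51,83>
step 3: C push(45) — stack <51,83,45>
step 4: D pop() → 45 — stack <51,83>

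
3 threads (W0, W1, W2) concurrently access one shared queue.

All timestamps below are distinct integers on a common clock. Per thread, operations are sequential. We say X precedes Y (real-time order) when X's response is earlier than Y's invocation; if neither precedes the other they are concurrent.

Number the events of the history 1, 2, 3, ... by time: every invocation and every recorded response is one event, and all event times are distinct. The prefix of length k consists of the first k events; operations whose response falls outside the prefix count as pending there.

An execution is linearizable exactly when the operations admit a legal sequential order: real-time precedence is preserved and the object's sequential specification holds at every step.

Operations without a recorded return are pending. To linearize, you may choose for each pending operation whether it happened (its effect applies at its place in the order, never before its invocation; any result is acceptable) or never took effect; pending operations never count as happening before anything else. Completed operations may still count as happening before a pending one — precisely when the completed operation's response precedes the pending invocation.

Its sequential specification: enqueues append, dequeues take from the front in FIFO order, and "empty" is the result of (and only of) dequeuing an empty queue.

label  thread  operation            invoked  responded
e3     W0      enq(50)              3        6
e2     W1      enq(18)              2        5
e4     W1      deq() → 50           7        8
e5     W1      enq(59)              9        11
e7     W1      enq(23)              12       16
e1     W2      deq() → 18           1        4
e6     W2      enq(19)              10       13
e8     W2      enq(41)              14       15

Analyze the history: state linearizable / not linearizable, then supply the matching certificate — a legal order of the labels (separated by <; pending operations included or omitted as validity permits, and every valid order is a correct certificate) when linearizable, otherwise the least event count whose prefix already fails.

linearizable — witness: e2 < e1 < e3 < e4 < e5 < e6 < e7 < e8

after step 1 (e2 enq(18)): queue <18>
after step 2 (e1 deq() → 18): queue <>
after step 3 (e3 enq(50)): queue <50>
after step 4 (e4 deq() → 50): queue <>
after step 5 (e5 enq(59)): queue <59>
after step 6 (e6 enq(19)): queue <59,19>
after step 7 (e7 enq(23)): queue <59,19,23>
after step 8 (e8 enq(41)): queue <59,19,23,41>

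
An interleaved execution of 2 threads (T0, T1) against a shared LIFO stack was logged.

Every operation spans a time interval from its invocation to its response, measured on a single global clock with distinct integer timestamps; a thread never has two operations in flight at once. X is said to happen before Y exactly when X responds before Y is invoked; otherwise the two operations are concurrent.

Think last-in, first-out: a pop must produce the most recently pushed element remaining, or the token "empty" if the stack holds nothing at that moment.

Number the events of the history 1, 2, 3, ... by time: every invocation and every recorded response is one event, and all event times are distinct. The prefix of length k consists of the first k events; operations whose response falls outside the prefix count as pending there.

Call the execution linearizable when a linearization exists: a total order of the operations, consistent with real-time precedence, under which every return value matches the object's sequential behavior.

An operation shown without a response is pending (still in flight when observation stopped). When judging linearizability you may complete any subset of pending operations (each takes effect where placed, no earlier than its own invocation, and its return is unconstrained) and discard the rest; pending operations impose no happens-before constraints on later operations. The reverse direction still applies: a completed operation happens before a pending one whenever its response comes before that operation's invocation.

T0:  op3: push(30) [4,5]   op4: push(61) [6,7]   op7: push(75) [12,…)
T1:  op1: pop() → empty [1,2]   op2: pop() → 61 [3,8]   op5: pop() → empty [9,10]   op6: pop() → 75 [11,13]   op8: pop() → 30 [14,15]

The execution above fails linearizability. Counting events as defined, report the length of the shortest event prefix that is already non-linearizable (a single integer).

one valid order for events 1..9 is op1, op3, op4, op2:
step 1: op1 pop() → empty — stack <>
step 2: op3 push(30) — stack <30>
step 3: op4 push(61) — stack <30,61>
step 4: op2 pop() → 61 — stack <30>
adding event 10 (op5 responds at 10) leaves no legal real-time order
e.g. op1, op2, op3, op4, op5: illegal at step 2, since op2 pop() → 61 cannot apply there
e.g. op1, op3, op2, op4, op5: illegal at step 3, since op2 pop() → 61 cannot apply there

10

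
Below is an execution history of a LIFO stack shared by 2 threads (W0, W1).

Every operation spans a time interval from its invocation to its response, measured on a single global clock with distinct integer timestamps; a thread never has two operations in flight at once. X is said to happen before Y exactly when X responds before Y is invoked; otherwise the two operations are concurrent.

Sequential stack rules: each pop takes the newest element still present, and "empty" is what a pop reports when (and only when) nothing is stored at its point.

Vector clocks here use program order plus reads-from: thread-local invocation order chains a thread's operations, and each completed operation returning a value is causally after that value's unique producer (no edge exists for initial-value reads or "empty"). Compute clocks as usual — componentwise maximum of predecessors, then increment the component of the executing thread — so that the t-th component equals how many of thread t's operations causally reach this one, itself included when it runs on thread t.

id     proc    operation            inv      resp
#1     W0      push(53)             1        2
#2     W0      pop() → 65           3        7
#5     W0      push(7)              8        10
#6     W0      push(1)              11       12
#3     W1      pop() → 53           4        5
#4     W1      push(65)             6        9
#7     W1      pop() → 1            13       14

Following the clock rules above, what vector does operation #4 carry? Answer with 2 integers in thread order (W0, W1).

root op #1, invoked 1: fresh clock plus W0's own tick → (1, 0)
#3 (invocation 4): componentwise max over VC(#1)=(1, 0), +1 at W1, giving (1, 1)
#4 (invocation 6): componentwise max over VC(#3)=(1, 1), +1 at W1, giving (1, 2)
#2 (invocation 3): componentwise max over VC(#1)=(1, 0), VC(#4)=(1, 2), +1 at W0, giving (2, 2)
#5 (invocation 8): componentwise max over VC(#2)=(2, 2), +1 at W0, giving (3, 2)
#6 (invocation 11): componentwise max over VC(#5)=(3, 2), +1 at W0, giving (4, 2)
#7 (invocation 13): componentwise max over VC(#4)=(1, 2), VC(#6)=(4, 2), +1 at W1, giving (4, 3)
target: VC(#4) = (1, 2)

(1, 2)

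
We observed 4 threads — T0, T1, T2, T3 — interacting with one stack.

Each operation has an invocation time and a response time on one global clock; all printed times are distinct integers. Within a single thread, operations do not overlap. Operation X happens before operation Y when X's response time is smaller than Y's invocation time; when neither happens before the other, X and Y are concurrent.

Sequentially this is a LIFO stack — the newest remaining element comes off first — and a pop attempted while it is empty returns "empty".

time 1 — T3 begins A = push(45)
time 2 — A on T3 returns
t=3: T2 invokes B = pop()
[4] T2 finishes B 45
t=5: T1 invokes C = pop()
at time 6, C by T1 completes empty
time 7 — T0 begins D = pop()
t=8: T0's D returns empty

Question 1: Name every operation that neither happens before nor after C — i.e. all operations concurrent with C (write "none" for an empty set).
concurrent with C ([5,6]): every op whose interval crosses 5..6
A [1,2]: before
B [3,4]: before
D [7,8]: after

none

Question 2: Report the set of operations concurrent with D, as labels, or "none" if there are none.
D runs from 7 to 8; window-overlapping ops are concurrent
A [1,2]: before
B [3,4]: before
C [5,6]: before

none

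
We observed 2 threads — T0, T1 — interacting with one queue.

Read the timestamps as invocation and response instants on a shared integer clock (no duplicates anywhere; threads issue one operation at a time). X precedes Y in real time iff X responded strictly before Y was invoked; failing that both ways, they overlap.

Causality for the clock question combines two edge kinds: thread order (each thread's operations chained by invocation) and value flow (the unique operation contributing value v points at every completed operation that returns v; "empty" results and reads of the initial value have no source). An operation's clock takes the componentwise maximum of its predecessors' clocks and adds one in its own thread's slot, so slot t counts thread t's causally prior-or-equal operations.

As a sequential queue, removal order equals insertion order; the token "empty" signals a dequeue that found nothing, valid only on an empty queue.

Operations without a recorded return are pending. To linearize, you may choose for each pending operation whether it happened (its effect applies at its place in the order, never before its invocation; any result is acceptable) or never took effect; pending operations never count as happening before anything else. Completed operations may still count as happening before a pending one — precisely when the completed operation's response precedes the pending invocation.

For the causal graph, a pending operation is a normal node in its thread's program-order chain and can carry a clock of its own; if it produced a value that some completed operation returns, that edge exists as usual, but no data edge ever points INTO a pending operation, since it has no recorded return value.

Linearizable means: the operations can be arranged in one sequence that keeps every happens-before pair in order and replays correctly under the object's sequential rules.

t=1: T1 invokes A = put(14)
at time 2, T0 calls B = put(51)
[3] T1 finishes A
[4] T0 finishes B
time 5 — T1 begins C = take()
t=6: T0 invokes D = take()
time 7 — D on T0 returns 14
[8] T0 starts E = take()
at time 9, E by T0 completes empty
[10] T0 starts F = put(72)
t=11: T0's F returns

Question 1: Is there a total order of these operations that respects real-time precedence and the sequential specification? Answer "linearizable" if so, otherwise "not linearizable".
linearizable

a witness: A, B, D, C, E, F
after step 1 (A put(14)): queue <14>
after step 2 (B put(51)): queue <14,51>
after step 3 (D take() → 14): queue <51>
after step 4 (C take() (pending, included)): queue <>
after step 5 (E take() → empty): queue <>
after step 6 (F put(72)): queue <72>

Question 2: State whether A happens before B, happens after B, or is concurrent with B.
concurrent

A spans [1,3], B spans [2,4]
the intervals overlap in both directions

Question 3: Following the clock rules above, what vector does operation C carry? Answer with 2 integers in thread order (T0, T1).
(0, 2)

A, invoked 1, has no incoming edges; only T1's bump applies → (0, 1)
B, invoked 2, has no incoming edges; only T0's bump applies → (1, 0)
invoked at 5, C merges VC(A)=(0, 1) and bumps T1's slot → (0, 2)
invoked at 6, D merges VC(A)=(0, 1), VC(B)=(1, 0) and bumps T0's slot → (2, 1)
invoked at 8, E merges VC(D)=(2, 1) and bumps T0's slot → (3, 1)
invoked at 10, F merges VC(E)=(3, 1) and bumps T0's slot → (4, 1)
target: VC(C) = (0, 2)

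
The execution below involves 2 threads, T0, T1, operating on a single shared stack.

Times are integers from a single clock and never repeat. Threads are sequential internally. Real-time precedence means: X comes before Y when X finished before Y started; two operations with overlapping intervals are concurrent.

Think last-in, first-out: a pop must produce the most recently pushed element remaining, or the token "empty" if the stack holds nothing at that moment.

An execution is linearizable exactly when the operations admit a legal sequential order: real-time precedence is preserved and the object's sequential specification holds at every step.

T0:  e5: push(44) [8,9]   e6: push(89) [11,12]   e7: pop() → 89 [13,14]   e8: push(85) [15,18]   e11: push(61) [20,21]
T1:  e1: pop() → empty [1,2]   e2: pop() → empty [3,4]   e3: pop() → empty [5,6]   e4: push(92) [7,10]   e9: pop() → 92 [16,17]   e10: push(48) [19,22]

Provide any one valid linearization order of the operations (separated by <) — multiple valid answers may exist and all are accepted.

e1 < e2 < e3 < e5 < e4 < e6 < e7 < e9 < e8 < e10 < e11

after step 1 (e1 pop() → empty): stack <>
after step 2 (e2 pop() → empty): stack <>
after step 3 (e3 pop() → empty): stack <>
after step 4 (e5 push(44)): stack <44>
after step 5 (e4 push(92)): stack <44,92>
after step 6 (e6 push(89)): stack <44,92,89>
after step 7 (e7 pop() → 89): stack <44,92>
after step 8 (e9 pop() → 92): stack <44>
after step 9 (e8 push(85)): stack <44,85>
after step 10 (e10 push(48)): stack <44,85,48>
after step 11 (e11 push(61)): stack <44,85,48,61>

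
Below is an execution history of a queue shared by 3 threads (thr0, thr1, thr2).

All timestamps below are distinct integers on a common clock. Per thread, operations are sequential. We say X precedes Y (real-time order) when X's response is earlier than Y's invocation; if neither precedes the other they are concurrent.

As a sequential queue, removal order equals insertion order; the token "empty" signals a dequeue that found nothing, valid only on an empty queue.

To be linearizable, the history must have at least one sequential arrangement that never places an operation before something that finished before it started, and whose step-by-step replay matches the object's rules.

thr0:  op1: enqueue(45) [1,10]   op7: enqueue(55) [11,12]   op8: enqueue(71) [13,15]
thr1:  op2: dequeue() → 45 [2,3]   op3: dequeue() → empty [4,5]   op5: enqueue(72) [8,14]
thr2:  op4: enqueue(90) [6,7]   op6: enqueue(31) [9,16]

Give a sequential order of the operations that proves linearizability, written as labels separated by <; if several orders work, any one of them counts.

step 1: op1 enqueue(45) — queue <45>
step 2: op2 dequeue() → 45 — queue <>
step 3: op3 dequeue() → empty — queue <>
step 4: op4 enqueue(90) — queue <90>
step 5: op5 enqueue(72) — queue <90,72>
step 6: op6 enqueue(31) — queue <90,72,31>
step 7: op7 enqueue(55) — queue <90,72,31,55>
step 8: op8 enqueue(71) — queue <90,72,31,55,71>

op1 < op2 < op3 < op4 < op5 < op6 < op7 < op8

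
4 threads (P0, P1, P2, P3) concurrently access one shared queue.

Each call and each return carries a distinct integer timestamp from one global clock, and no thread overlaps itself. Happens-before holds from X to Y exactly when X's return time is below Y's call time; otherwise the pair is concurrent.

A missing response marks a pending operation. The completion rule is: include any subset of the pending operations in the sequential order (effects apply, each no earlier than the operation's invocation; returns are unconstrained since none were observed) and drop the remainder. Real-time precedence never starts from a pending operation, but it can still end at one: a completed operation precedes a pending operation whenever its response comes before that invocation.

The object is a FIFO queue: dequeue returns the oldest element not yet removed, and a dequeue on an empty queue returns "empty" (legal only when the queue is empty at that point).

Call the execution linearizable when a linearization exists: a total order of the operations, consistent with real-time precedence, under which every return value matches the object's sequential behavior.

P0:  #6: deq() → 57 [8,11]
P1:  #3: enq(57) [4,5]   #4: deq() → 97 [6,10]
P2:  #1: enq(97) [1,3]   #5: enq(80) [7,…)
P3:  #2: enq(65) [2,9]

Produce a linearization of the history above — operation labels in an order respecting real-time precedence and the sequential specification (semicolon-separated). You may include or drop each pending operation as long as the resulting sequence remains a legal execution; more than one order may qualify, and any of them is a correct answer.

#1; #3; #2; #4; #5; #6

after step 1 (#1 enq(97)): queue <97>
after step 2 (#3 enq(57)): queue <97,57>
after step 3 (#2 enq(65)): queue <97,57,65>
after step 4 (#4 deq() → 97): queue <57,65>
after step 5 (#5 enq(80) (pending, included)): queue <57,65,80>
after step 6 (#6 deq() → 57): queue <65,80>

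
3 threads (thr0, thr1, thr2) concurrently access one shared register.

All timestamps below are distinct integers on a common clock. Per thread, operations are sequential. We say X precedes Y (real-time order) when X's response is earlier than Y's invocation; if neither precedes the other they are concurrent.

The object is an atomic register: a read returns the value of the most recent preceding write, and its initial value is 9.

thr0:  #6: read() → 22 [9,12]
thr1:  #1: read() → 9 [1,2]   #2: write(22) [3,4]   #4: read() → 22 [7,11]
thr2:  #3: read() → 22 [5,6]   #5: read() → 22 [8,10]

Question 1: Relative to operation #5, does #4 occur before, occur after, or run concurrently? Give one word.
#4 spans [7,11], #5 spans [8,10]
the intervals overlap in both directions

concurrent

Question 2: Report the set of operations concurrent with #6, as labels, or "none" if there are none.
concurrent with #6 ([9,12]): every op whose interval crosses 9..12
#1 [1,2]: before
#2 [3,4]: before
#3 [5,6]: before
#4 [7,11]: concurrent
#5 [8,10]: concurrent

#4, #5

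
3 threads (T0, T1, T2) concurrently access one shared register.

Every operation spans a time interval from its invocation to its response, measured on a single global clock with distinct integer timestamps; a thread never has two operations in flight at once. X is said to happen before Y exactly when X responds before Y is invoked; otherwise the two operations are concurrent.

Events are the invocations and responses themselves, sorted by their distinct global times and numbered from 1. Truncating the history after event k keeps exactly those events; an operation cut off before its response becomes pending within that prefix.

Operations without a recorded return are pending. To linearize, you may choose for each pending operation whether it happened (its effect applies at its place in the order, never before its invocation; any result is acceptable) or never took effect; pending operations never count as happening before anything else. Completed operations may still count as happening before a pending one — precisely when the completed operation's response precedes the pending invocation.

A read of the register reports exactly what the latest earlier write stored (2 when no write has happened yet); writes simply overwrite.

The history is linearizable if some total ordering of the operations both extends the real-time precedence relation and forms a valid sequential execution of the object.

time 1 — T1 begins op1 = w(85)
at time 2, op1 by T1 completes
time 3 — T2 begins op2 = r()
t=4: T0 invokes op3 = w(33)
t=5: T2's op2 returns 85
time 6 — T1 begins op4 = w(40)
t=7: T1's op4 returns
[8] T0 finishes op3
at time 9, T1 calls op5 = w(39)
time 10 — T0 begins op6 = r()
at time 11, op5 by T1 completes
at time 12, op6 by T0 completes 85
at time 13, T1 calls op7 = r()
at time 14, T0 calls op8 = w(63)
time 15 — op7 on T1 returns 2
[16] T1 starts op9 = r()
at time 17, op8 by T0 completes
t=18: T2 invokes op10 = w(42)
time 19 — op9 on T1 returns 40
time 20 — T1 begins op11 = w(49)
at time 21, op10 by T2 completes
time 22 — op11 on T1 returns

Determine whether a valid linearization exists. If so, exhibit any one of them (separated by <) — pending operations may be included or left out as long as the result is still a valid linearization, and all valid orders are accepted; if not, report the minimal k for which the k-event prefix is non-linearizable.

not linearizable — minimal violating prefix: 12 events

the violation lands at event 12, op6's response at time 12: events 1..11 linearize, events 1..12 do not
all 6 real-time-respecting orders fail — 6 completed register operations, no legal replay
for example op1, op2, op3, op4, op5, op6 fails at step 6: op6 r() → 85 is not legal there
for example op1, op2, op3, op4, op6, op5 fails at step 5: op6 r() → 85 is not legal there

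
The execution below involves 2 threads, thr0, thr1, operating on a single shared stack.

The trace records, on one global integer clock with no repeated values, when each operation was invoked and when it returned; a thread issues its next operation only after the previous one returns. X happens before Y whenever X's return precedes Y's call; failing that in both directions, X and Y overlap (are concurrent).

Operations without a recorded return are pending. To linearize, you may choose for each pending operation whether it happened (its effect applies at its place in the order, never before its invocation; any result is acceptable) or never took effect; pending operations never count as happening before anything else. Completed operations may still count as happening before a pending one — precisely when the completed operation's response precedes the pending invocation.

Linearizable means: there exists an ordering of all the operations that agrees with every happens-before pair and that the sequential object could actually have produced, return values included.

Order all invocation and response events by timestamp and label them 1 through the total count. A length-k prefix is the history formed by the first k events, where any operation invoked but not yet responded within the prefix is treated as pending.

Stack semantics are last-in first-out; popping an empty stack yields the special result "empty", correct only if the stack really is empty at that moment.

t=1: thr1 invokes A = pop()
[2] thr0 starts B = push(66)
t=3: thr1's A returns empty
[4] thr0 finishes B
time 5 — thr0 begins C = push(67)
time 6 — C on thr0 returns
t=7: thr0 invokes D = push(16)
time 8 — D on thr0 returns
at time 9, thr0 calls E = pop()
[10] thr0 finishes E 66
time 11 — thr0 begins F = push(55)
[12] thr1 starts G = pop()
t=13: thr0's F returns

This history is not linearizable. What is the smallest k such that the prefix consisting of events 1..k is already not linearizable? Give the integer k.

10

one valid order for events 1..9 is A, B, C, D:
after step 1 (A pop() → empty): stack <>
after step 2 (B push(66)): stack <66>
after step 3 (C push(67)): stack <66,67>
after step 4 (D push(16)): stack <66,67,16>
once event 10 joins (E's response, time 10), exhaustive search finds no witness
one such order, A, B, C, D, E, breaks at step 5 where E pop() → 66 is illegal
one such order, B, A, C, D, E, breaks at step 2 where A pop() → empty is illegal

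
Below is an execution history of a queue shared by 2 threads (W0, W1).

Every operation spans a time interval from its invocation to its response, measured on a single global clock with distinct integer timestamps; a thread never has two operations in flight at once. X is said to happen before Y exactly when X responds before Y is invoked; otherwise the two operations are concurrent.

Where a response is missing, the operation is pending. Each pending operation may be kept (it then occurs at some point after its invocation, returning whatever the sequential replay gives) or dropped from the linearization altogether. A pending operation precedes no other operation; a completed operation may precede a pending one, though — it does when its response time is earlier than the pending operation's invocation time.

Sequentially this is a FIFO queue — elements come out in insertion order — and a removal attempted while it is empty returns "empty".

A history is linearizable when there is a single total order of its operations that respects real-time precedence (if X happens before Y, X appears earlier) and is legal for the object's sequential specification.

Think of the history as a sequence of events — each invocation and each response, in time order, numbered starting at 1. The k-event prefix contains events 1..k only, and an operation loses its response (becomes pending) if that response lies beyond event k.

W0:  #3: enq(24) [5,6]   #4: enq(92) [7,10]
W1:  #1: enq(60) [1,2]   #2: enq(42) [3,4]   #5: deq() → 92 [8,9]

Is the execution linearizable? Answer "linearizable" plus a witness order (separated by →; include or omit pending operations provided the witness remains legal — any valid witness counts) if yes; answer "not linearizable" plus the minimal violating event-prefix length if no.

not linearizable — minimal violating prefix: 9 events

prefix check: 1..8 passes, 1..9 fails once #5's time-9 response joins
the completed operations (4 total) allow one real-time order; the queue replay rejects it
completion choices over the 1 pending operation (#4) were checked; none helps
e.g. #1, #2, #3, #5 (pending dropped): illegal at step 4, since #5 deq() → 92 cannot apply there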